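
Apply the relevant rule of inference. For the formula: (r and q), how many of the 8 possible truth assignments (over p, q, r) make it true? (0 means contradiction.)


Check all 8 assignments:
p=0, q=0, r=0: 0
p=0, q=0, r=1: 0
p=0, q=1, r=0: 0
p=0, q=1, r=1: 1
p=1, q=0, r=0: 0
p=1, q=0, r=1: 0
p=1, q=1, r=0: 0
p=1, q=1, r=1: 1
Count of True = 2

2


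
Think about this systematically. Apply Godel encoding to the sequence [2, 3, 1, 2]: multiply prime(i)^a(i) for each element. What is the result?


Encode each element as an exponent of the corresponding prime:
  2^2 = 4
  3^3 = 27
  5^1 = 5
  7^2 = 49
Product = 4 * 27 * 5 * 49 = 26460

26460


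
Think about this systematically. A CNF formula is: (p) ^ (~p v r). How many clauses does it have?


A CNF formula is a conjunction of clauses.
Clauses are separated by ^.
Counting the conjuncts: 2 clauses.

2


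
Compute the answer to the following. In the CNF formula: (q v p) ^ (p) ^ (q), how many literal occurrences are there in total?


Counting literals in each clause:
Clause 1: 2 literal(s)
Clause 2: 1 literal(s)
Clause 3: 1 literal(s)
Total = 4

4


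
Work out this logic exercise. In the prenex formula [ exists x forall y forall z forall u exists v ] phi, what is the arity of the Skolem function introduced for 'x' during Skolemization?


Quantifier prefix: exists x forall y forall z forall u exists v
'x' is existentially quantified at position 1.
No universal quantifiers precede it.
Skolem function arity = 0 (a Skolem constant)

0


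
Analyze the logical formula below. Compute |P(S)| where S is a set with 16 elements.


The power set of a set with n elements has 2^n elements.
|P(S)| = 2^16 = 65536

65536


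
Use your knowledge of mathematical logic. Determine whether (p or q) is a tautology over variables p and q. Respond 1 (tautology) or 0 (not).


Check all 4 assignments:
p=0, q=0: 0
p=0, q=1: 1
p=1, q=0: 1
p=1, q=1: 1
Satisfying count = 3/4.
Tautology iff count = 4: no.

0


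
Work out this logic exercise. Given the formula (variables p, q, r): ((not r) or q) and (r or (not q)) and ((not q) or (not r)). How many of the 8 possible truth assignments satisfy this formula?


Evaluate all 8 assignments for p, q, r:
p=0, q=0, r=0: 1
p=0, q=0, r=1: 0
p=0, q=1, r=0: 0
p=0, q=1, r=1: 0
p=1, q=0, r=0: 1
p=1, q=0, r=1: 0
p=1, q=1, r=0: 0
p=1, q=1, r=1: 0
Satisfying count = 2

2


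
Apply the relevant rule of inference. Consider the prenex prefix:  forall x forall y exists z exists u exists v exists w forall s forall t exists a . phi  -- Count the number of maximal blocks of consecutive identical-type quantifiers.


Quantifier-type sequence: A A E E E E A A E  (A=forall, E=exists)
Group into maximal same-type runs:
  Ax2 | Ex4 | Ax2 | Ex1
Number of blocks = 4

4


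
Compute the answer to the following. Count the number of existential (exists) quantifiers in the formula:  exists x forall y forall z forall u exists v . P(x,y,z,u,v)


Quantifier prefix: exists x forall y forall z forall u exists v
Mark each quantifier type:
  E U U U E
Universal count = 3, Existential count = 2
Asked for existential (exists) quantifiers: 2

2


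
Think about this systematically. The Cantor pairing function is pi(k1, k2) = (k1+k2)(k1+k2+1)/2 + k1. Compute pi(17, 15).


k1 + k2 = 32
(k1+k2)(k1+k2+1)/2 = 32 * 33 / 2 = 528
pi = 528 + 17 = 545

545


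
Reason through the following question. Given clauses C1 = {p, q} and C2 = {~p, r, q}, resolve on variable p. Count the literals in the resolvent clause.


Remove p from C1 and ~p from C2.
C1 remainder: {q}
C2 remainder: {r, q}
Union (resolvent): {q, r}
Resolvent has 2 literal(s).

2


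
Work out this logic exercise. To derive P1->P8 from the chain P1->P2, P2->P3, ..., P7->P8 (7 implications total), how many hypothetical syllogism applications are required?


With 7 implications in a chain connecting 8 propositions:
P1->P2, P2->P3, ..., P7->P8
Steps needed = (number of implications) - 1 = 7 - 1 = 6

6


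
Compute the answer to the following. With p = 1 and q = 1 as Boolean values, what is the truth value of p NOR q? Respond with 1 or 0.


p = 1, q = 1
Operation: p NOR q
Evaluate: 1 NOR 1 = 0

0


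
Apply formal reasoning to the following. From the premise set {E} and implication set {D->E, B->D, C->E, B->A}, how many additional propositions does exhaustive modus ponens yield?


Initial facts: {E}
Apply modus ponens to closure:
  (no implication fires)
Final known: {E}
New propositions: {(none)}
Count = 0

0


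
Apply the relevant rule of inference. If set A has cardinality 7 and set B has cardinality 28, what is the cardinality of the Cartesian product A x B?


The Cartesian product A x B contains all ordered pairs (a, b).
|A x B| = |A| * |B| = 7 * 28 = 196

196


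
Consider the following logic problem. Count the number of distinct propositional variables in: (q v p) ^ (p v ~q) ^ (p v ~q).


Identify each variable that appears in the formula.
Variables found: p, q
Count = 2

2


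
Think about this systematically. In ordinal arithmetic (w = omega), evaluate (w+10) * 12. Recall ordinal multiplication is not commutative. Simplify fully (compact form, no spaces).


Compute (w+10) * 12.
Ordinal * is associative and left-distributive over +, but NOT commutative; for finite n>1, n*w = w but w*n stays w*n.
(w+10) * 12 = (w+10) repeated 12 times. Each intermediate +10 is absorbed by the following w; only the last survives: w*12+10.
Result = w*12+10

w*12+10


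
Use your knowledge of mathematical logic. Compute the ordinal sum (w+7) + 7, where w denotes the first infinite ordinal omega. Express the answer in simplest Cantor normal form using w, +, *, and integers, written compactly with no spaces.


Compute (w+7) + 7.
Ordinal + is associative but NOT commutative; for finite n>0, n + w = w but w + n stays w+n.
By associativity: (w+7) + 7 = w + (7+7) = w+14.
Result = w+14

w+14


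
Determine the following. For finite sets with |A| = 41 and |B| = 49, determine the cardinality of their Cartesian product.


The Cartesian product A x B contains all ordered pairs (a, b).
|A x B| = |A| * |B| = 41 * 49 = 2009

2009


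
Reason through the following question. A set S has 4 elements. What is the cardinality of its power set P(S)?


The power set of a set with n elements has 2^n elements.
|P(S)| = 2^4 = 16

16


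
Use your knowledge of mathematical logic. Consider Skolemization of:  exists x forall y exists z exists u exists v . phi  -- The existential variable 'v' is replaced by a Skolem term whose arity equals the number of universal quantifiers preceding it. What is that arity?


Quantifier prefix: exists x forall y exists z exists u exists v
'v' is existentially quantified at position 5.
Universal variables preceding it: y
Skolem function arity = 1

1


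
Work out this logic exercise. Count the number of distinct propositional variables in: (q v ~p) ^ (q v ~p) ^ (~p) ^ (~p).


Identify each variable that appears in the formula.
Variables found: p, q
Count = 2

2


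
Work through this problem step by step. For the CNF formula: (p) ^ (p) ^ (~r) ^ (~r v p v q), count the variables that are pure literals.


Check each variable for pure literal status:
p: pure positive
q: pure positive
r: pure negative
Pure literal count = 3

3


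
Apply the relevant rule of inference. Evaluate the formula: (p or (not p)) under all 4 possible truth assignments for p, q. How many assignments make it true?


Check all 4 assignments:
p=0, q=0: 1
p=0, q=1: 1
p=1, q=0: 1
p=1, q=1: 1
Count of True = 4

4


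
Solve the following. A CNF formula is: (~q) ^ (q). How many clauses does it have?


A CNF formula is a conjunction of clauses.
Clauses are separated by ^.
Counting the conjuncts: 2 clauses.

2


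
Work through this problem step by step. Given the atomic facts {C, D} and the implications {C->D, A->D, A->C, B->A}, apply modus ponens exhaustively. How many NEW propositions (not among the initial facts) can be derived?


Initial facts: {C, D}
Apply modus ponens to closure:
  (no implication fires)
Final known: {C, D}
New propositions: {(none)}
Count = 0

0


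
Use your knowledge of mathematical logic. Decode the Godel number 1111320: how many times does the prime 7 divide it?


Factorize 1111320 by dividing by 7 repeatedly.
Division steps: 7 divides 1111320 exactly 3 time(s).
Exponent of 7 = 3

3


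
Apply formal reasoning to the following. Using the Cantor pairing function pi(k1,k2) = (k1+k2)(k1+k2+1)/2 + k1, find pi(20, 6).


k1 + k2 = 26
(k1+k2)(k1+k2+1)/2 = 26 * 27 / 2 = 351
pi = 351 + 20 = 371

371


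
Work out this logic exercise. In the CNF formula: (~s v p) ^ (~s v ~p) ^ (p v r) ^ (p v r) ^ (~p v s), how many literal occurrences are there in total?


Counting literals in each clause:
Clause 1: 2 literal(s)
Clause 2: 2 literal(s)
Clause 3: 2 literal(s)
Clause 4: 2 literal(s)
Clause 5: 2 literal(s)
Total = 10

10


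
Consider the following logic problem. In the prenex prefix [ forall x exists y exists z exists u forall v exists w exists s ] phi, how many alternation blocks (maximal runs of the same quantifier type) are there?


Quantifier-type sequence: A E E E A E E  (A=forall, E=exists)
Group into maximal same-type runs:
  Ax1 | Ex3 | Ax1 | Ex2
Number of blocks = 4

4


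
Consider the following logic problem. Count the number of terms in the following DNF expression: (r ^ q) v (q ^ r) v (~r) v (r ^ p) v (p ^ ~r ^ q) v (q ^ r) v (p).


A DNF formula is a disjunction of terms (conjunctions).
Terms are separated by v.
Counting the disjuncts: 7 terms.

7


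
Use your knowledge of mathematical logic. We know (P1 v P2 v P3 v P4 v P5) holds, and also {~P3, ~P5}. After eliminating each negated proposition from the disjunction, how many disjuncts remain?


Original disjuncts (5): P1, P2, P3, P4, P5
Negated (eliminate): ~P3, ~P5
Remaining disjuncts: P1, P2, P4
Count = 5 - 2 = 3

3


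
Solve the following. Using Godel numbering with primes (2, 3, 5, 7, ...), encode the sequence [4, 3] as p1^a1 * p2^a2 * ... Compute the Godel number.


Encode each element as an exponent of the corresponding prime:
  2^4 = 16
  3^3 = 27
Product = 16 * 27 = 432

432


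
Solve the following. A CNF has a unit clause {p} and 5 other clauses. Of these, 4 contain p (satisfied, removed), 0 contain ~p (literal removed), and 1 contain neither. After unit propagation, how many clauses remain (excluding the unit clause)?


Satisfied (removed): 4
Shortened (remain): 0
Unchanged (remain): 1
Remaining = 0 + 1 = 1

1


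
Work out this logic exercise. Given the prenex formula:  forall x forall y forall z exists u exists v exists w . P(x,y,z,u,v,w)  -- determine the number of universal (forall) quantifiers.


Quantifier prefix: forall x forall y forall z exists u exists v exists w
Mark each quantifier type:
  U U U E E E
Universal count = 3, Existential count = 3
Asked for universal (forall) quantifiers: 3

3


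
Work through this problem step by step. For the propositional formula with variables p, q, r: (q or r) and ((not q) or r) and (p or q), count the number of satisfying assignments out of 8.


Evaluate all 8 assignments for p, q, r:
p=0, q=0, r=0: 0
p=0, q=0, r=1: 0
p=0, q=1, r=0: 0
p=0, q=1, r=1: 1
p=1, q=0, r=0: 0
p=1, q=0, r=1: 1
p=1, q=1, r=0: 0
p=1, q=1, r=1: 1
Satisfying count = 3

3


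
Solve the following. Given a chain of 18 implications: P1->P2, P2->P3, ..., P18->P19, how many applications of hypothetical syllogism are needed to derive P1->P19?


With 18 implications in a chain connecting 19 propositions:
P1->P2, P2->P3, ..., P18->P19
Steps needed = (number of implications) - 1 = 18 - 1 = 17

17


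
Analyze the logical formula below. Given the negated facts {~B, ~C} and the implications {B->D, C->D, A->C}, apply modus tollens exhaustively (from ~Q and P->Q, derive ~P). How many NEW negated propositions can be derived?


Initial negated facts: {~B, ~C}
Apply modus tollens to closure:
  ~C and A->C  =>  ~A
Final negated: {~A, ~B, ~C}
New negations: {~A}
Count = 1

1


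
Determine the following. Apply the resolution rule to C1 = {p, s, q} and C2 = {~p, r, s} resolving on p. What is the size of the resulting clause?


Remove p from C1 and ~p from C2.
C1 remainder: {s, q}
C2 remainder: {r, s}
Union (resolvent): {q, r, s}
Resolvent has 3 literal(s).

3


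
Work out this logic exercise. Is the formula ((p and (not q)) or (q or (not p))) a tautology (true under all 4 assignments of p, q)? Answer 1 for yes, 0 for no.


Check all 4 assignments:
p=0, q=0: 1
p=0, q=1: 1
p=1, q=0: 1
p=1, q=1: 1
Satisfying count = 4/4.
Tautology iff count = 4: yes.

1


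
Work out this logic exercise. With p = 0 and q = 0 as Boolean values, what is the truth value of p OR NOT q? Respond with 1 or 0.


p = 0, q = 0
Operation: p OR NOT q
Evaluate: 0 OR NOT 0 = 1

1


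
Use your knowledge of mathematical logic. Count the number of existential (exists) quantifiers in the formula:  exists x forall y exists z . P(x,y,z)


Quantifier prefix: exists x forall y exists z
Mark each quantifier type:
  E U E
Universal count = 1, Existential count = 2
Asked for existential (exists) quantifiers: 2

2


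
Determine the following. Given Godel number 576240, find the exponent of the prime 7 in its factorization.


Factorize 576240 by dividing by 7 repeatedly.
Division steps: 7 divides 576240 exactly 4 time(s).
Exponent of 7 = 4

4


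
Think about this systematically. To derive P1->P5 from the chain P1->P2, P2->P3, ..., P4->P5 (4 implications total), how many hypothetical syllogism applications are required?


With 4 implications in a chain connecting 5 propositions:
P1->P2, P2->P3, ..., P4->P5
Steps needed = (number of implications) - 1 = 4 - 1 = 3

3


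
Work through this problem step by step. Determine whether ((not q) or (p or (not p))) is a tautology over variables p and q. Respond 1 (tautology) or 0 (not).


Check all 4 assignments:
p=0, q=0: 1
p=0, q=1: 1
p=1, q=0: 1
p=1, q=1: 1
Satisfying count = 4/4.
Tautology iff count = 4: yes.

1


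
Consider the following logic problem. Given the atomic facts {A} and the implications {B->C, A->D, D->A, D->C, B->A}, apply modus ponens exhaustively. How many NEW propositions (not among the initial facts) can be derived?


Initial facts: {A}
Apply modus ponens to closure:
  A and A->D  =>  D
  D and D->C  =>  C
Final known: {A, C, D}
New propositions: {C, D}
Count = 2

2


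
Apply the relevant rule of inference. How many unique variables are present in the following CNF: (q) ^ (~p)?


Identify each variable that appears in the formula.
Variables found: p, q
Count = 2

2


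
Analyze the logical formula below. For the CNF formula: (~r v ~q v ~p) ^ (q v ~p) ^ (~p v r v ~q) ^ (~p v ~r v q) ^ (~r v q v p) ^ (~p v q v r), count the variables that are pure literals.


Check each variable for pure literal status:
p: mixed (not pure)
q: mixed (not pure)
r: mixed (not pure)
Pure literal count = 0

0


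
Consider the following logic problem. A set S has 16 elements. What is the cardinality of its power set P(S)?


The power set of a set with n elements has 2^n elements.
|P(S)| = 2^16 = 65536

65536


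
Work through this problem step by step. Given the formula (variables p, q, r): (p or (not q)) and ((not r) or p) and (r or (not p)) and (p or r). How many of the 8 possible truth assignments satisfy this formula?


Evaluate all 8 assignments for p, q, r:
p=0, q=0, r=0: 0
p=0, q=0, r=1: 0
p=0, q=1, r=0: 0
p=0, q=1, r=1: 0
p=1, q=0, r=0: 0
p=1, q=0, r=1: 1
p=1, q=1, r=0: 0
p=1, q=1, r=1: 1
Satisfying count = 2

2


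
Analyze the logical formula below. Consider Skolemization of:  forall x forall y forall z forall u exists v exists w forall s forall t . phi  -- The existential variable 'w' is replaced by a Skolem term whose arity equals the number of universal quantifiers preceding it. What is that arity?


Quantifier prefix: forall x forall y forall z forall u exists v exists w forall s forall t
'w' is existentially quantified at position 6.
Universal variables preceding it: x, y, z, u
Skolem function arity = 4

4


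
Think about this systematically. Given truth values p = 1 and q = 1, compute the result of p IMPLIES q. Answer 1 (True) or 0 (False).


p = 1, q = 1
Operation: p IMPLIES q
Evaluate: 1 IMPLIES 1 = 1

1


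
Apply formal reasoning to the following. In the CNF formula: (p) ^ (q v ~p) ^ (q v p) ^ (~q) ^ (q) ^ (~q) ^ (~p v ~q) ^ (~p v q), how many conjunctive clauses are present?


A CNF formula is a conjunction of clauses.
Clauses are separated by ^.
Counting the conjuncts: 8 clauses.

8


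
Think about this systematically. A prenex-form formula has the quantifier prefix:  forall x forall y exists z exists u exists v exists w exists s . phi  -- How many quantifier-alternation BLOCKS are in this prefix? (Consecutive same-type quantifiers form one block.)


Quantifier-type sequence: A A E E E E E  (A=forall, E=exists)
Group into maximal same-type runs:
  Ax2 | Ex5
Number of blocks = 2

2


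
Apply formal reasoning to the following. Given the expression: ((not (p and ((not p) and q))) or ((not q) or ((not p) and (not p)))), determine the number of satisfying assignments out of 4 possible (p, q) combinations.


Check all 4 assignments:
p=0, q=0: 1
p=0, q=1: 1
p=1, q=0: 1
p=1, q=1: 1
Count of True = 4

4


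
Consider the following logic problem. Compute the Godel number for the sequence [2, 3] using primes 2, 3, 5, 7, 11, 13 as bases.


Encode each element as an exponent of the corresponding prime:
  2^2 = 4
  3^3 = 27
Product = 4 * 27 = 108

108


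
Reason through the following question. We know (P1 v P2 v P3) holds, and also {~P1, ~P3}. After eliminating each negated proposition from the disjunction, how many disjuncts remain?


Original disjuncts (3): P1, P2, P3
Negated (eliminate): ~P1, ~P3
Remaining disjuncts: P2
Count = 3 - 2 = 1

1


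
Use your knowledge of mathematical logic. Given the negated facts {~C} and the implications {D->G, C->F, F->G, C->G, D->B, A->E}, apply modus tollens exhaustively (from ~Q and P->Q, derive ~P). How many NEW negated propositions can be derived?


Initial negated facts: {~C}
Apply modus tollens to closure:
  (no implication fires)
Final negated: {~C}
New negations: {(none)}
Count = 0

0


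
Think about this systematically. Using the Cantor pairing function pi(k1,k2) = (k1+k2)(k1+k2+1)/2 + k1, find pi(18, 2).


k1 + k2 = 20
(k1+k2)(k1+k2+1)/2 = 20 * 21 / 2 = 210
pi = 210 + 18 = 228

228


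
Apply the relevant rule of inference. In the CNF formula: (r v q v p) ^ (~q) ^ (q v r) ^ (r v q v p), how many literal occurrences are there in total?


Counting literals in each clause:
Clause 1: 3 literal(s)
Clause 2: 1 literal(s)
Clause 3: 2 literal(s)
Clause 4: 3 literal(s)
Total = 9

9


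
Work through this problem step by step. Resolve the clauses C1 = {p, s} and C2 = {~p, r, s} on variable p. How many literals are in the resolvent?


Remove p from C1 and ~p from C2.
C1 remainder: {s}
C2 remainder: {r, s}
Union (resolvent): {r, s}
Resolvent has 2 literal(s).

2


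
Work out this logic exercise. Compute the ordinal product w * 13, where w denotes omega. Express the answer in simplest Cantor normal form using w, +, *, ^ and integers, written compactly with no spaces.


Compute w * 13.
Ordinal * is associative and left-distributive over +, but NOT commutative; for finite n>1, n*w = w but w*n stays w*n.
w * 13 means 13 copies of w concatenated: w*13.
Result = w*13

w*13


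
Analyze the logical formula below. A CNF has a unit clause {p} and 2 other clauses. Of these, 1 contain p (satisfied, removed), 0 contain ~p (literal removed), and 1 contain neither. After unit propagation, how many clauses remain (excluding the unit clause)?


Satisfied (removed): 1
Shortened (remain): 0
Unchanged (remain): 1
Remaining = 0 + 1 = 1

1


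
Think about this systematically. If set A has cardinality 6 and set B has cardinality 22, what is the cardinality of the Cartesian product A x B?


The Cartesian product A x B contains all ordered pairs (a, b).
|A x B| = |A| * |B| = 6 * 22 = 132

132


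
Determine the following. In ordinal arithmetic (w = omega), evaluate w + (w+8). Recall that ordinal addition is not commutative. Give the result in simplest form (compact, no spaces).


Compute w + (w+8).
Ordinal + is associative but NOT commutative; for finite n>0, n + w = w but w + n stays w+n.
w + (w+8) = (w+w) + 8 = w*2+8.
Result = w*2+8

w*2+8


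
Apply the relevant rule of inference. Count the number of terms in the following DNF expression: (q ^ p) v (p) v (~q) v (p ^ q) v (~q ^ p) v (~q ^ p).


A DNF formula is a disjunction of terms (conjunctions).
Terms are separated by v.
Counting the disjuncts: 6 terms.

6


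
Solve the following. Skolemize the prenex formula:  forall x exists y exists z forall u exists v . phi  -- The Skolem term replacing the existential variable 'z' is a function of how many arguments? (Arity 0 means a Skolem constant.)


Quantifier prefix: forall x exists y exists z forall u exists v
'z' is existentially quantified at position 3.
Universal variables preceding it: x
Skolem function arity = 1

1


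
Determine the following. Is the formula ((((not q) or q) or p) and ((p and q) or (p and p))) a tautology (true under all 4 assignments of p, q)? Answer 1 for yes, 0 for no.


Check all 4 assignments:
p=0, q=0: 0
p=0, q=1: 0
p=1, q=0: 1
p=1, q=1: 1
Satisfying count = 2/4.
Tautology iff count = 4: no.

0


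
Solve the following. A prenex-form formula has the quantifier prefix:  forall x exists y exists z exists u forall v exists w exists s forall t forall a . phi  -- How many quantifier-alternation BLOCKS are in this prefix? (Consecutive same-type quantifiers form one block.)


Quantifier-type sequence: A E E E A E E A A  (A=forall, E=exists)
Group into maximal same-type runs:
  Ax1 | Ex3 | Ax1 | Ex2 | Ax2
Number of blocks = 5

5


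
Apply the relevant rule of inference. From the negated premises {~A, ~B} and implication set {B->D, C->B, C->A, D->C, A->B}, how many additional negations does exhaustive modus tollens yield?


Initial negated facts: {~A, ~B}
Apply modus tollens to closure:
  ~B and C->B  =>  ~C
  ~C and D->C  =>  ~D
Final negated: {~A, ~B, ~C, ~D}
New negations: {~C, ~D}
Count = 2

2


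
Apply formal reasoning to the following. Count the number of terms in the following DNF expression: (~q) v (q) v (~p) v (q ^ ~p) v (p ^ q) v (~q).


A DNF formula is a disjunction of terms (conjunctions).
Terms are separated by v.
Counting the disjuncts: 6 terms.

6


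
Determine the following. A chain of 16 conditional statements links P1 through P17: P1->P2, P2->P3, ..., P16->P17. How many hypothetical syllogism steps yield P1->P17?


With 16 implications in a chain connecting 17 propositions:
P1->P2, P2->P3, ..., P16->P17
Steps needed = (number of implications) - 1 = 16 - 1 = 15

15


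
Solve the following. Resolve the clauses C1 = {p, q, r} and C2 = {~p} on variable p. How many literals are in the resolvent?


Remove p from C1 and ~p from C2.
C1 remainder: {q, r}
C2 remainder: {}
Union (resolvent): {q, r}
Resolvent has 2 literal(s).

2


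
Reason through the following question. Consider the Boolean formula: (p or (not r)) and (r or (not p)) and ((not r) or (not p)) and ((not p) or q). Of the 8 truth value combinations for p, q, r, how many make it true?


Evaluate all 8 assignments for p, q, r:
p=0, q=0, r=0: 1
p=0, q=0, r=1: 0
p=0, q=1, r=0: 1
p=0, q=1, r=1: 0
p=1, q=0, r=0: 0
p=1, q=0, r=1: 0
p=1, q=1, r=0: 0
p=1, q=1, r=1: 0
Satisfying count = 2

2


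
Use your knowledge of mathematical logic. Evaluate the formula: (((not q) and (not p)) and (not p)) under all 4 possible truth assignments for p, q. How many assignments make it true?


Check all 4 assignments:
p=0, q=0: 1
p=0, q=1: 0
p=1, q=0: 0
p=1, q=1: 0
Count of True = 1

1


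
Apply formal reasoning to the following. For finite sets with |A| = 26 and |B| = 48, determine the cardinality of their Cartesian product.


The Cartesian product A x B contains all ordered pairs (a, b).
|A x B| = |A| * |B| = 26 * 48 = 1248

1248


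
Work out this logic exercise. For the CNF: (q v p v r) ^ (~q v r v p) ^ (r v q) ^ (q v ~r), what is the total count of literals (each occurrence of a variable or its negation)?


Counting literals in each clause:
Clause 1: 3 literal(s)
Clause 2: 3 literal(s)
Clause 3: 2 literal(s)
Clause 4: 2 literal(s)
Total = 10

10


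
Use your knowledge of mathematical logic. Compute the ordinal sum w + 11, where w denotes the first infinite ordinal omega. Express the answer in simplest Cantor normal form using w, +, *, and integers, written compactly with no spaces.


Compute w + 11.
Ordinal + is associative but NOT commutative; for finite n>0, n + w = w but w + n stays w+n.
w + 11 is already in normal form (a successor ordinal beyond w).
Result = w+11

w+11


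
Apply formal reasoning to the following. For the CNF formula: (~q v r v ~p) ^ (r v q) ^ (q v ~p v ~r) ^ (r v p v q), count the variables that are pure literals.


Check each variable for pure literal status:
p: mixed (not pure)
q: mixed (not pure)
r: mixed (not pure)
Pure literal count = 0

0


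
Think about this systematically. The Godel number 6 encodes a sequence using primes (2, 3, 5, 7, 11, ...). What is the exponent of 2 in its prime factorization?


Factorize 6 by dividing by 2 repeatedly.
Division steps: 2 divides 6 exactly 1 time(s).
Exponent of 2 = 1

1


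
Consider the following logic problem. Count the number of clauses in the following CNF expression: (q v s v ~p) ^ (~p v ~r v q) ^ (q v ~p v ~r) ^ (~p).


A CNF formula is a conjunction of clauses.
Clauses are separated by ^.
Counting the conjuncts: 4 clauses.

4


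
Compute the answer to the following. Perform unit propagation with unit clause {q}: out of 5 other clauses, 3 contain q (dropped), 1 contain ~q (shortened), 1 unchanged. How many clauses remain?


Satisfied (removed): 3
Shortened (remain): 1
Unchanged (remain): 1
Remaining = 1 + 1 = 2

2


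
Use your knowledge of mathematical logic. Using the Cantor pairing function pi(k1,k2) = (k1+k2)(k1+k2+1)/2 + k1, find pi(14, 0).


k1 + k2 = 14
(k1+k2)(k1+k2+1)/2 = 14 * 15 / 2 = 105
pi = 105 + 14 = 119

119


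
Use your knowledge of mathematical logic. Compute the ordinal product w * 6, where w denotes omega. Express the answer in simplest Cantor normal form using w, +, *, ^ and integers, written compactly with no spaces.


Compute w * 6.
Ordinal * is associative and left-distributive over +, but NOT commutative; for finite n>1, n*w = w but w*n stays w*n.
w * 6 means 6 copies of w concatenated: w*6.
Result = w*6

w*6


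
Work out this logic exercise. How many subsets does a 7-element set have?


The power set of a set with n elements has 2^n elements.
|P(S)| = 2^7 = 128

128


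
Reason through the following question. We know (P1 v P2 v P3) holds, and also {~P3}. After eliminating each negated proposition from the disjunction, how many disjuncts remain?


Original disjuncts (3): P1, P2, P3
Negated (eliminate): ~P3
Remaining disjuncts: P1, P2
Count = 3 - 1 = 2

2


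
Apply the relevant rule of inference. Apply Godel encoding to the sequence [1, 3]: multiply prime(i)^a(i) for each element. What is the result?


Encode each element as an exponent of the corresponding prime:
  2^1 = 2
  3^3 = 27
Product = 2 * 27 = 54

54


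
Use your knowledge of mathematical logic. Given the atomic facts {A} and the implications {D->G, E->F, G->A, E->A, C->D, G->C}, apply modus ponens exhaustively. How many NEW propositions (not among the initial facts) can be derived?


Initial facts: {A}
Apply modus ponens to closure:
  (no implication fires)
Final known: {A}
New propositions: {(none)}
Count = 0

0


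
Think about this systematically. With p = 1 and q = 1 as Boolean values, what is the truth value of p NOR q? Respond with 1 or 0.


p = 1, q = 1
Operation: p NOR q
Evaluate: 1 NOR 1 = 0

0


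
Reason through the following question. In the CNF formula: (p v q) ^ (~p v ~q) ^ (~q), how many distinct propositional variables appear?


Identify each variable that appears in the formula.
Variables found: p, q
Count = 2

2


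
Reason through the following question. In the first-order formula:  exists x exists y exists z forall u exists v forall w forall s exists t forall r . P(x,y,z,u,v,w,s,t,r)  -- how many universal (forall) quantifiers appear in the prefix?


Quantifier prefix: exists x exists y exists z forall u exists v forall w forall s exists t forall r
Mark each quantifier type:
  E E E U E U U E U
Universal count = 4, Existential count = 5
Asked for universal (forall) quantifiers: 4

4


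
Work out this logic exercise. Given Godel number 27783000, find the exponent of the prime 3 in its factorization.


Factorize 27783000 by dividing by 3 repeatedly.
Division steps: 3 divides 27783000 exactly 4 time(s).
Exponent of 3 = 4

4


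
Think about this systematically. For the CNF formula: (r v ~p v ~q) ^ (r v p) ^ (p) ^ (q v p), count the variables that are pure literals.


Check each variable for pure literal status:
p: mixed (not pure)
q: mixed (not pure)
r: pure positive
Pure literal count = 1

1


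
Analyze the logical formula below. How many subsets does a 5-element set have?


The power set of a set with n elements has 2^n elements.
|P(S)| = 2^5 = 32

32


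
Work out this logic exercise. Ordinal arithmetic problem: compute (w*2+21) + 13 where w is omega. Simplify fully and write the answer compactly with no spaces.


Compute (w*2+21) + 13.
Ordinal + is associative but NOT commutative; for finite n>0, n + w = w but w + n stays w+n.
By associativity: (w*2+21) + 13 = w*2 + (21+13) = w*2+34.
Result = w*2+34

w*2+34


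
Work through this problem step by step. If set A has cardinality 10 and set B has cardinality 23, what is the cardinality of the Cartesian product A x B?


The Cartesian product A x B contains all ordered pairs (a, b).
|A x B| = |A| * |B| = 10 * 23 = 230

230


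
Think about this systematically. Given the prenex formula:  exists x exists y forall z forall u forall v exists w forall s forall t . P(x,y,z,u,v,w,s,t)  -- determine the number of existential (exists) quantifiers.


Quantifier prefix: exists x exists y forall z forall u forall v exists w forall s forall t
Mark each quantifier type:
  E E U U U E U U
Universal count = 5, Existential count = 3
Asked for existential (exists) quantifiers: 3

3


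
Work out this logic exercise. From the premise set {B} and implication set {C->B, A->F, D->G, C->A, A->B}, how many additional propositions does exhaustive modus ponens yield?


Initial facts: {B}
Apply modus ponens to closure:
  (no implication fires)
Final known: {B}
New propositions: {(none)}
Count = 0

0


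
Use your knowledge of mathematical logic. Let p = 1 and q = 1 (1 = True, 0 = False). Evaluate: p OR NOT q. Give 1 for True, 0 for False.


p = 1, q = 1
Operation: p OR NOT q
Evaluate: 1 OR NOT 1 = 1

1


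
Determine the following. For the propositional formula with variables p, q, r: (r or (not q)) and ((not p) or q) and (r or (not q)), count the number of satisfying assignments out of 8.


Evaluate all 8 assignments for p, q, r:
p=0, q=0, r=0: 1
p=0, q=0, r=1: 1
p=0, q=1, r=0: 0
p=0, q=1, r=1: 1
p=1, q=0, r=0: 0
p=1, q=0, r=1: 0
p=1, q=1, r=0: 0
p=1, q=1, r=1: 1
Satisfying count = 4

4


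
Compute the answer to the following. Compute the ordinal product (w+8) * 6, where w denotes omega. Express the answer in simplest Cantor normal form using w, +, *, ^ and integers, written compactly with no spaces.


Compute (w+8) * 6.
Ordinal * is associative and left-distributive over +, but NOT commutative; for finite n>1, n*w = w but w*n stays w*n.
(w+8) * 6 = (w+8) repeated 6 times. Each intermediate +8 is absorbed by the following w; only the last survives: w*6+8.
Result = w*6+8

w*6+8


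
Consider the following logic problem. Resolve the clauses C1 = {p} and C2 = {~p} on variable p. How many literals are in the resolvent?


Remove p from C1 and ~p from C2.
C1 remainder: {}
C2 remainder: {}
Union (resolvent): {} (empty clause)
Resolvent has 0 literal(s).

0


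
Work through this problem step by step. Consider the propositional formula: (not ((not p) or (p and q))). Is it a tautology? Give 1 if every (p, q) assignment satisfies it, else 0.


Check all 4 assignments:
p=0, q=0: 0
p=0, q=1: 0
p=1, q=0: 1
p=1, q=1: 0
Satisfying count = 1/4.
Tautology iff count = 4: no.

0


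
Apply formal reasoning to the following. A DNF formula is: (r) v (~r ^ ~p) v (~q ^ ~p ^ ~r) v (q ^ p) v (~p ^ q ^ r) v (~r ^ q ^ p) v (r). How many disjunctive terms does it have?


A DNF formula is a disjunction of terms (conjunctions).
Terms are separated by v.
Counting the disjuncts: 7 terms.

7


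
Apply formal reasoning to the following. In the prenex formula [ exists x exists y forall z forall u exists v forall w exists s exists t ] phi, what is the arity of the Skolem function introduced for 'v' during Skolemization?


Quantifier prefix: exists x exists y forall z forall u exists v forall w exists s exists t
'v' is existentially quantified at position 5.
Universal variables preceding it: z, u
Skolem function arity = 2

2


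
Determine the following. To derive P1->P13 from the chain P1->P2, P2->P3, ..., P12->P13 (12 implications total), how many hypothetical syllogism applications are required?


With 12 implications in a chain connecting 13 propositions:
P1->P2, P2->P3, ..., P12->P13
Steps needed = (number of implications) - 1 = 12 - 1 = 11

11


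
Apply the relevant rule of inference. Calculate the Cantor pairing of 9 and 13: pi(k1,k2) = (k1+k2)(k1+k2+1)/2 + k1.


k1 + k2 = 22
(k1+k2)(k1+k2+1)/2 = 22 * 23 / 2 = 253
pi = 253 + 9 = 262

262


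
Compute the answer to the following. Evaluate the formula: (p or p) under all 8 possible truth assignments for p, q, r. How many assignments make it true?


Check all 8 assignments:
p=0, q=0, r=0: 0
p=0, q=0, r=1: 0
p=0, q=1, r=0: 0
p=0, q=1, r=1: 0
p=1, q=0, r=0: 1
p=1, q=0, r=1: 1
p=1, q=1, r=0: 1
p=1, q=1, r=1: 1
Count of True = 4

4


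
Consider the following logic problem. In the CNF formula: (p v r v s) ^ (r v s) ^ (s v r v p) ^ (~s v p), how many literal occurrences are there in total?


Counting literals in each clause:
Clause 1: 3 literal(s)
Clause 2: 2 literal(s)
Clause 3: 3 literal(s)
Clause 4: 2 literal(s)
Total = 10

10


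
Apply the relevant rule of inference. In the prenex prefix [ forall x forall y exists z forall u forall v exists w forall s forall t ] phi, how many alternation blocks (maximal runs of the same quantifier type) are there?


Quantifier-type sequence: A A E A A E A A  (A=forall, E=exists)
Group into maximal same-type runs:
  Ax2 | Ex1 | Ax2 | Ex1 | Ax2
Number of blocks = 5

5


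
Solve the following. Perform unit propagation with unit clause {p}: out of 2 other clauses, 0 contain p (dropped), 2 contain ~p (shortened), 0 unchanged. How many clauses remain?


Satisfied (removed): 0
Shortened (remain): 2
Unchanged (remain): 0
Remaining = 2 + 0 = 2

2


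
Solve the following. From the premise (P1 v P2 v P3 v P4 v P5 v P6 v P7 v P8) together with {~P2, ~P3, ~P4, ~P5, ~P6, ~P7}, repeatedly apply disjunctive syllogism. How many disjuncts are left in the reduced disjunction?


Original disjuncts (8): P1, P2, P3, P4, P5, P6, P7, P8
Negated (eliminate): ~P2, ~P3, ~P4, ~P5, ~P6, ~P7
Remaining disjuncts: P1, P8
Count = 8 - 6 = 2

2


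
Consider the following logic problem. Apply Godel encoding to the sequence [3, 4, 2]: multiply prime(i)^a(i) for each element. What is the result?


Encode each element as an exponent of the corresponding prime:
  2^3 = 8
  3^4 = 81
  5^2 = 25
Product = 8 * 81 * 25 = 16200

16200


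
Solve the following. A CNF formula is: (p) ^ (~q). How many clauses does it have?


A CNF formula is a conjunction of clauses.
Clauses are separated by ^.
Counting the conjuncts: 2 clauses.

2


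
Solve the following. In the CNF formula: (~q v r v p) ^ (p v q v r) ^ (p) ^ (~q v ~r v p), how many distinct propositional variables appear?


Identify each variable that appears in the formula.
Variables found: p, q, r
Count = 3

3


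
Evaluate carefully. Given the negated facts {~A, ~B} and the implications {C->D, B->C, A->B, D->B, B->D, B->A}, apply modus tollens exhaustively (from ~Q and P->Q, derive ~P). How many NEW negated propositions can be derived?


Initial negated facts: {~A, ~B}
Apply modus tollens to closure:
  ~B and D->B  =>  ~D
  ~D and C->D  =>  ~C
Final negated: {~A, ~B, ~C, ~D}
New negations: {~C, ~D}
Count = 2

2


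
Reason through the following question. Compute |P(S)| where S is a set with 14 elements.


The power set of a set with n elements has 2^n elements.
|P(S)| = 2^14 = 16384

16384


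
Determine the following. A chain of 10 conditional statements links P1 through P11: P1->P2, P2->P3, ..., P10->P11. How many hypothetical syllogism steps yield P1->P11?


With 10 implications in a chain connecting 11 propositions:
P1->P2, P2->P3, ..., P10->P11
Steps needed = (number of implications) - 1 = 10 - 1 = 9

9


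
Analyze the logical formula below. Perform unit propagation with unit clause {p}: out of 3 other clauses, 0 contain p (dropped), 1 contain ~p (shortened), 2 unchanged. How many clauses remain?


Satisfied (removed): 0
Shortened (remain): 1
Unchanged (remain): 2
Remaining = 1 + 2 = 3

3


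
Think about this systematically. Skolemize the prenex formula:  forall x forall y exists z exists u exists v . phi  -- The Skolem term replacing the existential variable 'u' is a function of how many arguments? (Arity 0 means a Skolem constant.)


Quantifier prefix: forall x forall y exists z exists u exists v
'u' is existentially quantified at position 4.
Universal variables preceding it: x, y
Skolem function arity = 2

2


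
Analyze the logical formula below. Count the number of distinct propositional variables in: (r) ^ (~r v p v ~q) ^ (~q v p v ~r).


Identify each variable that appears in the formula.
Variables found: p, q, r
Count = 3

3


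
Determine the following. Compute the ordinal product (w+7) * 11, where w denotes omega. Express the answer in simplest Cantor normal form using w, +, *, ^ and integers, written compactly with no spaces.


Compute (w+7) * 11.
Ordinal * is associative and left-distributive over +, but NOT commutative; for finite n>1, n*w = w but w*n stays w*n.
(w+7) * 11 = (w+7) repeated 11 times. Each intermediate +7 is absorbed by the following w; only the last survives: w*11+7.
Result = w*11+7

w*11+7


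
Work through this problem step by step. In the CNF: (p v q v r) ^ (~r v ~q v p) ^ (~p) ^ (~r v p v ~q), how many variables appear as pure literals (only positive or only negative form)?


Check each variable for pure literal status:
p: mixed (not pure)
q: mixed (not pure)
r: mixed (not pure)
Pure literal count = 0

0


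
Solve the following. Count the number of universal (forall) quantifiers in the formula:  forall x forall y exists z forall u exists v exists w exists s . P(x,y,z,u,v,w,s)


Quantifier prefix: forall x forall y exists z forall u exists v exists w exists s
Mark each quantifier type:
  U U E U E E E
Universal count = 3, Existential count = 4
Asked for universal (forall) quantifiers: 3

3


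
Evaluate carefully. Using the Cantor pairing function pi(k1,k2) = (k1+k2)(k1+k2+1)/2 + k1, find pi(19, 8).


k1 + k2 = 27
(k1+k2)(k1+k2+1)/2 = 27 * 28 / 2 = 378
pi = 378 + 19 = 397

397


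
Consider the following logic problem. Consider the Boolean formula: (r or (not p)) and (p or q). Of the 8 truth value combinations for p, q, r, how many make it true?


Evaluate all 8 assignments for p, q, r:
p=0, q=0, r=0: 0
p=0, q=0, r=1: 0
p=0, q=1, r=0: 1
p=0, q=1, r=1: 1
p=1, q=0, r=0: 0
p=1, q=0, r=1: 1
p=1, q=1, r=0: 0
p=1, q=1, r=1: 1
Satisfying count = 4

4
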